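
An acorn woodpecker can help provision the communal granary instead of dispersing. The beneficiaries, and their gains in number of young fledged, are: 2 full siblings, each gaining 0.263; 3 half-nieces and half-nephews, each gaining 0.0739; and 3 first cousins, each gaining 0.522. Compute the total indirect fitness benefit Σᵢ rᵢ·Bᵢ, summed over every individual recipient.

r to a full sibling = 1/2 (full sibs share both parents — two paths of length 2: r = 2·(1/2)^2 = 1/2).
r to a half-niece or half-nephew = 0.125 (half-aunt/uncle↔niece/nephew: one path of length 3: r = (1/2)^3 = 1/8).
r to a first cousin = 1/8 (first cousins share one grandparent pair — two paths of length 4: r = 2·(1/2)^4 = 1/8).
Summing one r·B term per recipient: 2·0.5·0.263 + 3·0.125·0.0739 + 3·0.125·0.522 = 0.4864625.

0.4864625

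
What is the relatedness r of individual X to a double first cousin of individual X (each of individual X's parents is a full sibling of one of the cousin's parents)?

Each parent–offspring link contributes a factor of 1/2, and independent paths through distinct common ancestors add.
Double first cousins share both grandparent pairs — four paths of length 4: r = 4·(1/2)^4 = 1/4.

0.25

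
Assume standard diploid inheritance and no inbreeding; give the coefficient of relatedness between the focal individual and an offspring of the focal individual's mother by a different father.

Each parent–offspring link contributes a factor of 1/2, and independent paths through distinct common ancestors add.
Half-sibs share one parent — one path of length 2: r = (1/2)^2 = 1/4.

0.25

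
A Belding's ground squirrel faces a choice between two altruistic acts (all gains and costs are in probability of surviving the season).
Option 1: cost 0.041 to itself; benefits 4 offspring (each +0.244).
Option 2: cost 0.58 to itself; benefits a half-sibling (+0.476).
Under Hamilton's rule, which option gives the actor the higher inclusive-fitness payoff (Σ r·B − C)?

Option 1

Option 1: r to an offspring = 0.5.
Option 1: Σ r·B − C = (4·0.5·0.244) − 0.041 = 0.447.
Option 2: r to a half-sibling = 0.25.
Option 2: Σ r·B − C = (1·0.25·0.476) − 0.58 = -0.461.
Option 1 has the higher net inclusive-fitness payoff.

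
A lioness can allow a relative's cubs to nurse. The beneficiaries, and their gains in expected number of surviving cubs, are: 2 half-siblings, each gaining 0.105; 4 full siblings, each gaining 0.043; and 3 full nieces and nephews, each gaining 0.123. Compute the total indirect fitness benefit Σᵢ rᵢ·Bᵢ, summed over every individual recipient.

0.23075

r to a half-sibling = 1/4 (half-sibs share one parent — one path of length 2: r = (1/2)^2 = 1/4).
r to a full sibling = 0.5 (full sibs share both parents — two paths of length 2: r = 2·(1/2)^2 = 1/2).
r to a full niece or nephew = 1/4 (full aunt/uncle↔niece/nephew: two paths of length 3 through the shared grandparent pair: r = 2·(1/2)^3 = 1/4).
Summing one r·B term per recipient: 2·0.25·0.105 + 4·0.5·0.043 + 3·0.25·0.123 = 0.23075.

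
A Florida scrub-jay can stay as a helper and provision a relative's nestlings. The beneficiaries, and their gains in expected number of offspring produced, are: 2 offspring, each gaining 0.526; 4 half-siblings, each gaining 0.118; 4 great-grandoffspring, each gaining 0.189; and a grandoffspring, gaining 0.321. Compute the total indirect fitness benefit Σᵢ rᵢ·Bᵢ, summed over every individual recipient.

0.81875

r to an offspring = 0.5 (one parent–offspring link: r = (1/2)^1 = 1/2).
r to a half-sibling = 0.25 (half-sibs share one parent — one path of length 2: r = (1/2)^2 = 1/4).
r to a great-grandoffspring = 0.125 (three parent–offspring links: r = (1/2)^3 = 1/8).
r to a grandoffspring = 1/4 (two parent–offspring links: r = (1/2)^2 = 1/4).
Summing one r·B term per recipient: 2·0.5·0.526 + 4·0.25·0.118 + 4·0.125·0.189 + 1·0.25·0.321 = 0.81875.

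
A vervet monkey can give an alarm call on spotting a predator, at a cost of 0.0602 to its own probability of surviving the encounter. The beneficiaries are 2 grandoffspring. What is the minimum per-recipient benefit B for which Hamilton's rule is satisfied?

r to a grandoffspring = 1/4 (two parent–offspring links: r = (1/2)^2 = 1/4).
Hamilton's rule with n recipients of equal r: n·r·B > C, so B > C/(n·r) = 0.0602/(2·0.25) = 0.1204.

0.1204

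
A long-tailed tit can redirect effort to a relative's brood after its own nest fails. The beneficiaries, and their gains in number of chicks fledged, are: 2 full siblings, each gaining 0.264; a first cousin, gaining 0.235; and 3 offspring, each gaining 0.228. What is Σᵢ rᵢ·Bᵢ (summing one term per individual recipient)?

0.635375

r to a full sibling = 0.5 (full sibs share both parents — two paths of length 2: r = 2·(1/2)^2 = 1/2).
r to a first cousin = 0.125 (first cousins share one grandparent pair — two paths of length 4: r = 2·(1/2)^4 = 1/8).
r to an offspring = 0.5 (one parent–offspring link: r = (1/2)^1 = 1/2).
Summing one r·B term per recipient: 2·0.5·0.264 + 1·0.125·0.235 + 3·0.5·0.228 = 0.635375.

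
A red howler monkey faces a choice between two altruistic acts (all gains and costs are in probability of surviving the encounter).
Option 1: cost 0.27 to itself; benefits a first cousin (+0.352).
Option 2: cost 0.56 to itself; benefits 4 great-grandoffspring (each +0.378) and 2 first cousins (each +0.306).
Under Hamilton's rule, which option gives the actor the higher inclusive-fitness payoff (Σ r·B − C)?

Option 1

Option 1: r to a first cousin = 0.125.
Option 1: Σ r·B − C = (1·0.125·0.352) − 0.27 = -0.226.
Option 2: r to a great-grandoffspring = 0.125.
Option 2: r to a first cousin = 0.125.
Option 2: Σ r·B − C = (4·0.125·0.378 + 2·0.125·0.306) − 0.56 = -0.2945.
Option 1 has the higher net inclusive-fitness payoff.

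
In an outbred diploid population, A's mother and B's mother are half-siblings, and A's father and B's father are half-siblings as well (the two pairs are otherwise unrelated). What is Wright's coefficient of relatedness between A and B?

0.125

With two independent routes of shared ancestry, r is the sum of the two contributions.
A and B are related in two ways: half first cousins through their mothers (r = 1/16) and half first cousins through their fathers (r = 1/16).
r = 1/16 + 1/16 = 1/8 = 0.125.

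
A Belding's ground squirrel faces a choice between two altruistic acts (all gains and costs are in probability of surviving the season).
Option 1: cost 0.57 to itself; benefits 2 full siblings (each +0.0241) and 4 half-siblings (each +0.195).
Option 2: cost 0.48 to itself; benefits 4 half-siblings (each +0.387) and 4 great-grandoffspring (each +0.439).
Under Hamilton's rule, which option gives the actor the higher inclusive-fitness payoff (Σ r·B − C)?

Option 1: r to a full sibling = 0.5.
Option 1: r to a half-sibling = 0.25.
Option 1: Σ r·B − C = (2·0.5·0.0241 + 4·0.25·0.195) − 0.57 = -0.3509.
Option 2: r to a half-sibling = 0.25.
Option 2: r to a great-grandoffspring = 0.125.
Option 2: Σ r·B − C = (4·0.25·0.387 + 4·0.125·0.439) − 0.48 = 0.1265.
Option 2 has the higher net inclusive-fitness payoff.

Option 2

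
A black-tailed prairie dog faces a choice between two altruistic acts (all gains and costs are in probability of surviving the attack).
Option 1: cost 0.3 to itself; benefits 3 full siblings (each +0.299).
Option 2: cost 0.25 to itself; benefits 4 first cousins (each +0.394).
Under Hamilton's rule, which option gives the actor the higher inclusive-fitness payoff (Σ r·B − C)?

Option 1

Option 1: r to a full sibling = 0.5.
Option 1: Σ r·B − C = (3·0.5·0.299) − 0.3 = 0.1485.
Option 2: r to a first cousin = 0.125.
Option 2: Σ r·B − C = (4·0.125·0.394) − 0.25 = -0.053.
Option 1 has the higher net inclusive-fitness payoff.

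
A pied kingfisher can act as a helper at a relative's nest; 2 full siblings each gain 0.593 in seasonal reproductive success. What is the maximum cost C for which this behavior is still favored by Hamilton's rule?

0.593

r to a full sibling = 1/2 (full sibs share both parents — two paths of length 2: r = 2·(1/2)^2 = 1/2).
Hamilton's rule: n·r·B > C, so the trait is favored while C < n·r·B = 2·0.5·0.593 = 0.593.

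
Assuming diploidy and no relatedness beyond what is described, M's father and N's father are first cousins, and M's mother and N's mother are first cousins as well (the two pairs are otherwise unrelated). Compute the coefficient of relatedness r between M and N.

Independent pedigree routes through distinct common ancestors add.
M and N are related in two ways: second cousins through their fathers (r = 1/32) and second cousins through their mothers (r = 1/32).
r = 1/32 + 1/32 = 0.0625.

0.0625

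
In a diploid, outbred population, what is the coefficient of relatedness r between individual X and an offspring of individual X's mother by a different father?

0.25

Each parent–offspring link contributes a factor of 1/2, and independent paths through distinct common ancestors add.
Half-sibs share one parent — one path of length 2: r = (1/2)^2 = 1/4.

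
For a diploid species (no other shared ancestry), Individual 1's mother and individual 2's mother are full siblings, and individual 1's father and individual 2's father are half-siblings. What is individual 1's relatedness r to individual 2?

0.1875

Wright's path rule: contributions from independent ancestry routes add.
Individual 1 and individual 2 are related in two ways: first cousins through their mothers (r = 1/8) and half first cousins through their fathers (r = 1/16).
r = 1/8 + 1/16 = 3/16 = 0.1875.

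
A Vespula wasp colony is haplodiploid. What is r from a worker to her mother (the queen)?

0.5

One meiotic link between diploid queen and diploid daughter: r = 1/2.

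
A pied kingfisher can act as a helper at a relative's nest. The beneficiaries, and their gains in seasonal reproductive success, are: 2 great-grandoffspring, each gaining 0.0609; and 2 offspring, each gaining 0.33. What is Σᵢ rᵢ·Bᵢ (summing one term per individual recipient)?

r to a great-grandoffspring = 1/8 (three parent–offspring links: r = (1/2)^3 = 1/8).
r to an offspring = 0.5 (one parent–offspring link: r = (1/2)^1 = 1/2).
Summing one r·B term per recipient: 2·0.125·0.0609 + 2·0.5·0.33 = 0.345225.

0.345225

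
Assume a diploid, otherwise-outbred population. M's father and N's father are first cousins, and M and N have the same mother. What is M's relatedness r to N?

0.28125

With two independent routes of shared ancestry, r is the sum of the two contributions.
M and N are related in two ways: second cousins through their fathers (r = 1/32) and half-sibs through their shared mother (r = 1/4).
r = 1/32 + 1/4 = 0.28125.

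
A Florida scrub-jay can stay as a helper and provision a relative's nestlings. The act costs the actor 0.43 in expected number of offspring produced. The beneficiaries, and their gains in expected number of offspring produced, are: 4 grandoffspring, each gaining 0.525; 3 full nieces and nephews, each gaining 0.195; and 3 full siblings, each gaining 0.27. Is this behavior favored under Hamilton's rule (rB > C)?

Hamilton's rule: the trait is favored when the sum of r·B over every recipient exceeds the actor's cost C.
r to a grandoffspring = 1/4 (two parent–offspring links: r = (1/2)^2 = 1/4).
r to a full niece or nephew = 0.25 (full aunt/uncle↔niece/nephew: two paths of length 3 through the shared grandparent pair: r = 2·(1/2)^3 = 1/4).
r to a full sibling = 0.5 (full sibs share both parents — two paths of length 2: r = 2·(1/2)^2 = 1/2).
Summing one r·B term per recipient: 4·0.25·0.525 + 3·0.25·0.195 + 3·0.5·0.27 = 1.07625.
1.07625 > 0.43: the indirect benefit exceeds the cost.

Yes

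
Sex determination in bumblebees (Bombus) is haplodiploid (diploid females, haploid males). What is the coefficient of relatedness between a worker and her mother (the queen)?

0.5

One meiotic link between diploid queen and diploid daughter: r = 1/2.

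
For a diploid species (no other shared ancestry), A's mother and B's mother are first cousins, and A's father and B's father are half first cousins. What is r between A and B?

Relatedness sums over independent paths through distinct common ancestors.
A and B are related in two ways: second cousins through their mothers (r = 1/32) and half second cousins through their fathers (r = 1/64).
r = 1/32 + 1/64 = 3/64 = 0.046875.

0.046875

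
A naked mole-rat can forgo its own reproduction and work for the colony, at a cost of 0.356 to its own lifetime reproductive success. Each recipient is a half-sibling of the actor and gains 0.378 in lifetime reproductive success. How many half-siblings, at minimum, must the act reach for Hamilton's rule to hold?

4

r to a half-sibling = 1/4 (half-sibs share one parent — one path of length 2: r = (1/2)^2 = 1/4).
Hamilton's rule: n·r·B > C  ⇒  n > C/(r·B) = 0.356/(0.25·0.378) = 3.767.
The smallest integer exceeding 3.767 is 4.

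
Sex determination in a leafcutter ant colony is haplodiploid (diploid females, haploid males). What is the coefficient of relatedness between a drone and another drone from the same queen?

0.5

Haploid brothers each carry a random half of the queen's diploid genome, so on average they share half: r = 1/2.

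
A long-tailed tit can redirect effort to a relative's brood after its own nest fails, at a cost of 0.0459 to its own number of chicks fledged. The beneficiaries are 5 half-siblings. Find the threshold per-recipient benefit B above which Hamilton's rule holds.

r to a half-sibling = 0.25 (half-sibs share one parent — one path of length 2: r = (1/2)^2 = 1/4).
Hamilton's rule with n recipients of equal r: n·r·B > C, so B > C/(n·r) = 0.0459/(5·0.25) = 0.0367.

0.0367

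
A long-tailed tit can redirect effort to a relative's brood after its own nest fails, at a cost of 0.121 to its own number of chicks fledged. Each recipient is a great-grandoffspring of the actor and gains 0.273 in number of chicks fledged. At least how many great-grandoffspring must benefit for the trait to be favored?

4

r to a great-grandoffspring = 1/8 (three parent–offspring links: r = (1/2)^3 = 1/8).
Hamilton's rule: n·r·B > C  ⇒  n > C/(r·B) = 0.121/(0.125·0.273) = 3.546.
The smallest integer exceeding 3.546 is 4.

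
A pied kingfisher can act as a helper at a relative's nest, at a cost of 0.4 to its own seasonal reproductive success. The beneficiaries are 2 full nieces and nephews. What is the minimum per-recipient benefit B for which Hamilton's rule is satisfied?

0.8

r to a full niece or nephew = 1/4 (full aunt/uncle↔niece/nephew: two paths of length 3 through the shared grandparent pair: r = 2·(1/2)^3 = 1/4).
Hamilton's rule with n recipients of equal r: n·r·B > C, so B > C/(n·r) = 0.4/(2·0.25) = 0.8.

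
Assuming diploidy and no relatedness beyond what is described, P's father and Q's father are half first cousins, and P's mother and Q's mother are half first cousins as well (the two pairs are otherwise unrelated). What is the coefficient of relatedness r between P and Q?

0.03125

Independent pedigree routes through distinct common ancestors add.
P and Q are related in two ways: half second cousins through their fathers (r = 1/64) and half second cousins through their mothers (r = 1/64).
r = 1/64 + 1/64 = 1/32 = 0.03125.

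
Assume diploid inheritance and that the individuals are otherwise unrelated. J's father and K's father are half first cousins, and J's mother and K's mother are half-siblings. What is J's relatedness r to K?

Wright's path rule: contributions from independent ancestry routes add.
J and K are related in two ways: half second cousins through their fathers (r = 1/64) and half first cousins through their mothers (r = 1/16).
r = 1/64 + 1/16 = 5/64 = 0.078125.

0.078125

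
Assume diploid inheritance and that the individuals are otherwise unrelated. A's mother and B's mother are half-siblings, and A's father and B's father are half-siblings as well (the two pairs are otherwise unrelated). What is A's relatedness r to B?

Independent pedigree routes through distinct common ancestors add.
A and B are related in two ways: half first cousins through their mothers (r = 1/16) and half first cousins through their fathers (r = 1/16).
r = 1/16 + 1/16 = 1/8 = 0.125.

0.125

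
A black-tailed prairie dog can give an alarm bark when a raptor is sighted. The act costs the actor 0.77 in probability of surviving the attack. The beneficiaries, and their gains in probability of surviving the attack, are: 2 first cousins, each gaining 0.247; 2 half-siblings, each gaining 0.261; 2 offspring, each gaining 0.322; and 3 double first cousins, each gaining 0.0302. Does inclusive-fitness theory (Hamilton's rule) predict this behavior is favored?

Hamilton's rule: the trait is favored when the sum of r·B over every recipient exceeds the actor's cost C.
r to a first cousin = 1/8 (first cousins share one grandparent pair — two paths of length 4: r = 2·(1/2)^4 = 1/8).
r to a half-sibling = 1/4 (half-sibs share one parent — one path of length 2: r = (1/2)^2 = 1/4).
r to an offspring = 1/2 (one parent–offspring link: r = (1/2)^1 = 1/2).
r to a double first cousin = 1/4 (double first cousins share both grandparent pairs — four paths of length 4: r = 4·(1/2)^4 = 1/4).
Summing one r·B term per recipient: 2·0.125·0.247 + 2·0.25·0.261 + 2·0.5·0.322 + 3·0.25·0.0302 = 0.5369.
0.5369 < 0.77: the indirect benefit is less than the cost.

No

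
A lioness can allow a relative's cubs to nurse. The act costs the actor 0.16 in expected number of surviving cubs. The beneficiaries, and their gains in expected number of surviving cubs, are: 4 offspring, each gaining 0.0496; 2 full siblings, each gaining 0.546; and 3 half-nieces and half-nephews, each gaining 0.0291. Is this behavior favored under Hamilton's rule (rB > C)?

Yes

Hamilton's rule: the trait is favored when the sum of r·B over every recipient exceeds the actor's cost C.
r to an offspring = 0.5 (one parent–offspring link: r = (1/2)^1 = 1/2).
r to a full sibling = 0.5 (full sibs share both parents — two paths of length 2: r = 2·(1/2)^2 = 1/2).
r to a half-niece or half-nephew = 1/8 (half-aunt/uncle↔niece/nephew: one path of length 3: r = (1/2)^3 = 1/8).
Summing one r·B term per recipient: 4·0.5·0.0496 + 2·0.5·0.546 + 3·0.125·0.0291 = 0.6561125.
0.6561125 > 0.16: the indirect benefit exceeds the cost.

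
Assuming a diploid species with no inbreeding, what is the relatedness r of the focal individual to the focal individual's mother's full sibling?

Each parent–offspring link contributes a factor of 1/2, and independent paths through distinct common ancestors add.
Full aunt/uncle↔niece/nephew: two paths of length 3 through the shared grandparent pair: r = 2·(1/2)^3 = 1/4.

0.25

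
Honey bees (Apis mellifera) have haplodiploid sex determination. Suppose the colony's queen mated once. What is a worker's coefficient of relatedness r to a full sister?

0.75

Haplodiploid full sisters inherit their father's entire haploid genome identically (contributing 1/2) and on average half of their mother's contribution (1/2 · 1/2 = 1/4); r = 1/2 + 1/4 = 3/4.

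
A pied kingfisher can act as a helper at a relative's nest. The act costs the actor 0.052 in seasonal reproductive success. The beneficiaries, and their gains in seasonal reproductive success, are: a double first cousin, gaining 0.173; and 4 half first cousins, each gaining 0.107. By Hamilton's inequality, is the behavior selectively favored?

Hamilton's rule: the trait is favored when the sum of r·B over every recipient exceeds the actor's cost C.
r to a double first cousin = 1/4 (double first cousins share both grandparent pairs — four paths of length 4: r = 4·(1/2)^4 = 1/4).
r to a half first cousin = 0.0625 (half first cousins share one grandparent — one path of length 4: r = (1/2)^4 = 1/16).
Summing one r·B term per recipient: 1·0.25·0.173 + 4·0.0625·0.107 = 0.07.
0.07 > 0.052: the indirect benefit exceeds the cost.

Yes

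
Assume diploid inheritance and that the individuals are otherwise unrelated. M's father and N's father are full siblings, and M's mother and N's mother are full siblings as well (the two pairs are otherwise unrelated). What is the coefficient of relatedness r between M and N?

0.25

Independent pedigree routes through distinct common ancestors add.
M and N are related in two ways: first cousins through their fathers (r = 1/8) and first cousins through their mothers (r = 1/8) — i.e. double first cousins.
r = 1/8 + 1/8 = 0.25.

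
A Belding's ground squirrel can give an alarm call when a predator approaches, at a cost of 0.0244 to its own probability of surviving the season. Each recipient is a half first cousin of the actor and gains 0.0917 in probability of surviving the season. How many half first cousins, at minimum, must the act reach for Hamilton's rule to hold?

5

r to a half first cousin = 1/16 (half first cousins share one grandparent — one path of length 4: r = (1/2)^4 = 1/16).
Hamilton's rule: n·r·B > C  ⇒  n > C/(r·B) = 0.0244/(0.0625·0.0917) = 4.257.
The smallest integer exceeding 4.257 is 5.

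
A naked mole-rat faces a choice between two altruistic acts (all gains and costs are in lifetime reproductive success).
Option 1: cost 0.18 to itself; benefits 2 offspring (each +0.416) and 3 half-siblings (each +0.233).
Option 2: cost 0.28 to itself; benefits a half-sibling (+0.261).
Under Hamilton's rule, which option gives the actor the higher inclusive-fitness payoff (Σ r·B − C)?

Option 1

Option 1: r to an offspring = 0.5.
Option 1: r to a half-sibling = 0.25.
Option 1: Σ r·B − C = (2·0.5·0.416 + 3·0.25·0.233) − 0.18 = 0.41075.
Option 2: r to a half-sibling = 0.25.
Option 2: Σ r·B − C = (1·0.25·0.261) − 0.28 = -0.21475.
Option 1 has the higher net inclusive-fitness payoff.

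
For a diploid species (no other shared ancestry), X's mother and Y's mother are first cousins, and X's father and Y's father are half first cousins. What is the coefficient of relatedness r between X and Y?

0.046875

With two independent routes of shared ancestry, r is the sum of the two contributions.
X and Y are related in two ways: second cousins through their mothers (r = 1/32) and half second cousins through their fathers (r = 1/64).
r = 1/32 + 1/64 = 0.046875.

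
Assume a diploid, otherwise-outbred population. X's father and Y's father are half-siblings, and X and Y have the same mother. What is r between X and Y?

0.3125

Independent pedigree routes through distinct common ancestors add.
X and Y are related in two ways: half first cousins through their fathers (r = 1/16) and half-sibs through their shared mother (r = 1/4).
r = 1/16 + 1/4 = 0.3125.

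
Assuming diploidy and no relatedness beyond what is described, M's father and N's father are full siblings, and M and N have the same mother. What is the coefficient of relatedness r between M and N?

0.375

Wright's path rule: contributions from independent ancestry routes add.
M and N are related in two ways: first cousins through their fathers (r = 1/8) and half-sibs through their shared mother (r = 1/4).
r = 1/8 + 1/4 = 3/8 = 0.375.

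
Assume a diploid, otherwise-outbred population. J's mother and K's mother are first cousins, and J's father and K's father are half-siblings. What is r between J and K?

0.09375

With two independent routes of shared ancestry, r is the sum of the two contributions.
J and K are related in two ways: second cousins through their mothers (r = 1/32) and half first cousins through their fathers (r = 1/16).
r = 1/32 + 1/16 = 0.09375.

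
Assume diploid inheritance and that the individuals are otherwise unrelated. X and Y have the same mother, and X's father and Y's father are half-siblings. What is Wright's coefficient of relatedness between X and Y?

Wright's path rule: contributions from independent ancestry routes add.
X and Y are related in two ways: half-sibs through their shared mother (r = 1/4) and half first cousins through their fathers (r = 1/16).
r = 1/4 + 1/16 = 5/16 = 0.3125.

0.3125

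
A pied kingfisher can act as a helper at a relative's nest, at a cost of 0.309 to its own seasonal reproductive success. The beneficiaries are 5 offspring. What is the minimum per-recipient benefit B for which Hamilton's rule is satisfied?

r to an offspring = 1/2 (one parent–offspring link: r = (1/2)^1 = 1/2).
Hamilton's rule with n recipients of equal r: n·r·B > C, so B > C/(n·r) = 0.309/(5·0.5) = 0.1236.

0.1236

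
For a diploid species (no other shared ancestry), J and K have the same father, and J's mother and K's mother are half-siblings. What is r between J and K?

0.3125

Wright's path rule: contributions from independent ancestry routes add.
J and K are related in two ways: half-sibs through their shared father (r = 1/4) and half first cousins through their mothers (r = 1/16).
r = 1/4 + 1/16 = 5/16 = 0.3125.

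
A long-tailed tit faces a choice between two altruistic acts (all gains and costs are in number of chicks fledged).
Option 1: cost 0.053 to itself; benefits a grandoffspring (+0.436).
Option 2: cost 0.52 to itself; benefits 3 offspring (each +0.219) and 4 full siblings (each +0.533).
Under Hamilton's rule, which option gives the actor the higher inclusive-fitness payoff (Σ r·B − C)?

Option 1: r to a grandoffspring = 0.25.
Option 1: Σ r·B − C = (1·0.25·0.436) − 0.053 = 0.056.
Option 2: r to an offspring = 0.5.
Option 2: r to a full sibling = 0.5.
Option 2: Σ r·B − C = (3·0.5·0.219 + 4·0.5·0.533) − 0.52 = 0.8745.
Option 2 has the higher net inclusive-fitness payoff.

Option 2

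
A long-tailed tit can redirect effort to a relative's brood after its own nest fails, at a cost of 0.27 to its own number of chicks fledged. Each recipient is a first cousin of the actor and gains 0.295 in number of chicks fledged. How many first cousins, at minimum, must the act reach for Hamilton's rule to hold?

8

r to a first cousin = 1/8 (first cousins share one grandparent pair — two paths of length 4: r = 2·(1/2)^4 = 1/8).
Hamilton's rule: n·r·B > C  ⇒  n > C/(r·B) = 0.27/(0.125·0.295) = 7.322.
The smallest integer exceeding 7.322 is 8.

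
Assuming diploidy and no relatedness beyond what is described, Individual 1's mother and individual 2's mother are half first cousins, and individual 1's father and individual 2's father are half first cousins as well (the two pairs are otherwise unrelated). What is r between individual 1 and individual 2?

0.03125

Independent pedigree routes through distinct common ancestors add.
Individual 1 and individual 2 are related in two ways: half second cousins through their mothers (r = 1/64) and half second cousins through their fathers (r = 1/64).
r = 1/64 + 1/64 = 0.03125.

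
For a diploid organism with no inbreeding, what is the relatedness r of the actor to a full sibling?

0.5

Full sibs share both parents — two paths of length 2: r = 2·(1/2)^2 = 1/2.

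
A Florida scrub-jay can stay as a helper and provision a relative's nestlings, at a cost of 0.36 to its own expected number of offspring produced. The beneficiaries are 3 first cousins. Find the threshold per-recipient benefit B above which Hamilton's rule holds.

0.96

r to a first cousin = 0.125 (first cousins share one grandparent pair — two paths of length 4: r = 2·(1/2)^4 = 1/8).
Hamilton's rule with n recipients of equal r: n·r·B > C, so B > C/(n·r) = 0.36/(3·0.125) = 0.96.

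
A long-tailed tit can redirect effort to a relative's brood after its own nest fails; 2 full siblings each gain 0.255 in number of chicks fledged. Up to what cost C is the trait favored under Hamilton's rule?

0.255

r to a full sibling = 1/2 (full sibs share both parents — two paths of length 2: r = 2·(1/2)^2 = 1/2).
Hamilton's rule: n·r·B > C, so the trait is favored while C < n·r·B = 2·0.5·0.255 = 0.255.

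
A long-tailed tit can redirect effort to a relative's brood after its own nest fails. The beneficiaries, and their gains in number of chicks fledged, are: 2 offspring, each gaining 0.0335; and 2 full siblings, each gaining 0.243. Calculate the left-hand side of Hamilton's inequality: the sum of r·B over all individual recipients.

r to an offspring = 1/2 (one parent–offspring link: r = (1/2)^1 = 1/2).
r to a full sibling = 0.5 (full sibs share both parents — two paths of length 2: r = 2·(1/2)^2 = 1/2).
Summing one r·B term per recipient: 2·0.5·0.0335 + 2·0.5·0.243 = 0.2765.

0.2765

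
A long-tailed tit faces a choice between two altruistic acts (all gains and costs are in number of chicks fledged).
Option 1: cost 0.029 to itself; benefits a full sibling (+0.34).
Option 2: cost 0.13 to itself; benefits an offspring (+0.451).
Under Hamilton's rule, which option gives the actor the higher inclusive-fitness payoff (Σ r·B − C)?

Option 1

Option 1: r to a full sibling = 0.5.
Option 1: Σ r·B − C = (1·0.5·0.34) − 0.029 = 0.141.
Option 2: r to an offspring = 0.5.
Option 2: Σ r·B − C = (1·0.5·0.451) − 0.13 = 0.0955.
Option 1 has the higher net inclusive-fitness payoff.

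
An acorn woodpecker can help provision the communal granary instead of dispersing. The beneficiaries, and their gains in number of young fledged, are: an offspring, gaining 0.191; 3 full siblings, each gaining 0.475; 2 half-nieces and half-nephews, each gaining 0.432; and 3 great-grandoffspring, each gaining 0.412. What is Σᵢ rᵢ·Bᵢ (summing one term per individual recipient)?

r to an offspring = 1/2 (one parent–offspring link: r = (1/2)^1 = 1/2).
r to a full sibling = 1/2 (full sibs share both parents — two paths of length 2: r = 2·(1/2)^2 = 1/2).
r to a half-niece or half-nephew = 0.125 (half-aunt/uncle↔niece/nephew: one path of length 3: r = (1/2)^3 = 1/8).
r to a great-grandoffspring = 0.125 (three parent–offspring links: r = (1/2)^3 = 1/8).
Summing one r·B term per recipient: 1·0.5·0.191 + 3·0.5·0.475 + 2·0.125·0.432 + 3·0.125·0.412 = 1.0705.

1.0705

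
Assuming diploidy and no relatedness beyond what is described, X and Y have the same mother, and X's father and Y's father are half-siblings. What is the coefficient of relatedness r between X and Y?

Wright's path rule: contributions from independent ancestry routes add.
X and Y are related in two ways: half-sibs through their shared mother (r = 1/4) and half first cousins through their fathers (r = 1/16).
r = 1/4 + 1/16 = 5/16 = 0.3125.

0.3125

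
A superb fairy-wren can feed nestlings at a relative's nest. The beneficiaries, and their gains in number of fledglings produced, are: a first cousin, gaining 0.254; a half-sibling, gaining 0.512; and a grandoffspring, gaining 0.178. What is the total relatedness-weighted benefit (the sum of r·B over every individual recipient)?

r to a first cousin = 1/8 (first cousins share one grandparent pair — two paths of length 4: r = 2·(1/2)^4 = 1/8).
r to a half-sibling = 1/4 (half-sibs share one parent — one path of length 2: r = (1/2)^2 = 1/4).
r to a grandoffspring = 1/4 (two parent–offspring links: r = (1/2)^2 = 1/4).
Summing one r·B term per recipient: 1·0.125·0.254 + 1·0.25·0.512 + 1·0.25·0.178 = 0.20425.

0.20425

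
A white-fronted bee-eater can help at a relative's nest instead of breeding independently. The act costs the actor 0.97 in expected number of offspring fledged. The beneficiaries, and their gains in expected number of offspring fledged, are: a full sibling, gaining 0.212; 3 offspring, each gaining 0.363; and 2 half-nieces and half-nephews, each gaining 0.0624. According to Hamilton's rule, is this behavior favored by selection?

No

Hamilton's rule: the trait is favored when the sum of r·B over every recipient exceeds the actor's cost C.
r to a full sibling = 0.5 (full sibs share both parents — two paths of length 2: r = 2·(1/2)^2 = 1/2).
r to an offspring = 0.5 (one parent–offspring link: r = (1/2)^1 = 1/2).
r to a half-niece or half-nephew = 1/8 (half-aunt/uncle↔niece/nephew: one path of length 3: r = (1/2)^3 = 1/8).
Summing one r·B term per recipient: 1·0.5·0.212 + 3·0.5·0.363 + 2·0.125·0.0624 = 0.6661.
0.6661 < 0.97: the indirect benefit is less than the cost.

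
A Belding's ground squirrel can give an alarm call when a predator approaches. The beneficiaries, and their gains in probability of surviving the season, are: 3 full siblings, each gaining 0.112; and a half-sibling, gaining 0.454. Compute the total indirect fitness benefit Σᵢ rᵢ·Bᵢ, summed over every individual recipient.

0.2815

r to a full sibling = 0.5 (full sibs share both parents — two paths of length 2: r = 2·(1/2)^2 = 1/2).
r to a half-sibling = 1/4 (half-sibs share one parent — one path of length 2: r = (1/2)^2 = 1/4).
Summing one r·B term per recipient: 3·0.5·0.112 + 1·0.25·0.454 = 0.2815.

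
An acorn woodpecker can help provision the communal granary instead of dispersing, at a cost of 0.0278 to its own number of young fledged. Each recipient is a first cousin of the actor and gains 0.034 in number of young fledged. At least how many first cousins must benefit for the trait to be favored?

7

r to a first cousin = 0.125 (first cousins share one grandparent pair — two paths of length 4: r = 2·(1/2)^4 = 1/8).
Hamilton's rule: n·r·B > C  ⇒  n > C/(r·B) = 0.0278/(0.125·0.034) = 6.541.
The smallest integer exceeding 6.541 is 7.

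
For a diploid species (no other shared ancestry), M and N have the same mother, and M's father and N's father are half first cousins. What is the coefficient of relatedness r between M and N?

0.265625

With two independent routes of shared ancestry, r is the sum of the two contributions.
M and N are related in two ways: half-sibs through their shared mother (r = 1/4) and half second cousins through their fathers (r = 1/64).
r = 1/4 + 1/64 = 17/64 = 0.265625.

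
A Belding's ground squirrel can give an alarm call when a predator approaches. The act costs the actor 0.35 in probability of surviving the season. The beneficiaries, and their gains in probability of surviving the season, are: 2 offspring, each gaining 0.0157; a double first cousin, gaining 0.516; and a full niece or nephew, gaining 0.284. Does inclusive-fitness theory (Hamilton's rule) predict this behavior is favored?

Hamilton's rule: the trait is favored when the sum of r·B over every recipient exceeds the actor's cost C.
r to an offspring = 0.5 (one parent–offspring link: r = (1/2)^1 = 1/2).
r to a double first cousin = 1/4 (double first cousins share both grandparent pairs — four paths of length 4: r = 4·(1/2)^4 = 1/4).
r to a full niece or nephew = 1/4 (full aunt/uncle↔niece/nephew: two paths of length 3 through the shared grandparent pair: r = 2·(1/2)^3 = 1/4).
Summing one r·B term per recipient: 2·0.5·0.0157 + 1·0.25·0.516 + 1·0.25·0.284 = 0.2157.
0.2157 < 0.35: the indirect benefit is less than the cost.

No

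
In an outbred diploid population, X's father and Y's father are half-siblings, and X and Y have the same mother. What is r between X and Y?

Wright's path rule: contributions from independent ancestry routes add.
X and Y are related in two ways: half first cousins through their fathers (r = 1/16) and half-sibs through their shared mother (r = 1/4).
r = 1/16 + 1/4 = 0.3125.

0.3125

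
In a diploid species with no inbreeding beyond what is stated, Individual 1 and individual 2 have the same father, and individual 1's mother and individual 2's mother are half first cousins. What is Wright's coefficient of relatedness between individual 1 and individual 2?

Wright's path rule: contributions from independent ancestry routes add.
Individual 1 and individual 2 are related in two ways: half-sibs through their shared father (r = 1/4) and half second cousins through their mothers (r = 1/64).
r = 1/4 + 1/64 = 17/64 = 0.265625.

0.265625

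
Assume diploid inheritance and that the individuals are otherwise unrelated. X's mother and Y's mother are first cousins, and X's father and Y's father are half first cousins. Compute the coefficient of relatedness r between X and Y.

0.046875

Relatedness sums over independent paths through distinct common ancestors.
X and Y are related in two ways: second cousins through their mothers (r = 1/32) and half second cousins through their fathers (r = 1/64).
r = 1/32 + 1/64 = 0.046875.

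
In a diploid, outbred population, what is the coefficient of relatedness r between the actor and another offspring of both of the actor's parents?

0.5

Each parent–offspring link contributes a factor of 1/2, and independent paths through distinct common ancestors add.
Full sibs share both parents — two paths of length 2: r = 2·(1/2)^2 = 1/2.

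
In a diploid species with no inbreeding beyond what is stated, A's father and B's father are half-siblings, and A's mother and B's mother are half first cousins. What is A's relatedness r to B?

Relatedness sums over independent paths through distinct common ancestors.
A and B are related in two ways: half first cousins through their fathers (r = 1/16) and half second cousins through their mothers (r = 1/64).
r = 1/16 + 1/64 = 5/64 = 0.078125.

0.078125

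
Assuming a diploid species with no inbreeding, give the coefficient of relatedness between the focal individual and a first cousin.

First cousins share one grandparent pair — two paths of length 4: r = 2·(1/2)^4 = 1/8.

0.125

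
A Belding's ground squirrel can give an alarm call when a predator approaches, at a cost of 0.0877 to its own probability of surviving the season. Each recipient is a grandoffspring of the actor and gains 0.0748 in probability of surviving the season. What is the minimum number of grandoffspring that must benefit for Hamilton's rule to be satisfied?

r to a grandoffspring = 1/4 (two parent–offspring links: r = (1/2)^2 = 1/4).
Hamilton's rule: n·r·B > C  ⇒  n > C/(r·B) = 0.0877/(0.25·0.0748) = 4.69.
The smallest integer exceeding 4.69 is 5.

5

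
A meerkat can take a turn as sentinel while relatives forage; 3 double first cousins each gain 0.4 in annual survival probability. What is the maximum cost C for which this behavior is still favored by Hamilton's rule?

r to a double first cousin = 1/4 (double first cousins share both grandparent pairs — four paths of length 4: r = 4·(1/2)^4 = 1/4).
Hamilton's rule: n·r·B > C, so the trait is favored while C < n·r·B = 3·0.25·0.4 = 0.3.

0.3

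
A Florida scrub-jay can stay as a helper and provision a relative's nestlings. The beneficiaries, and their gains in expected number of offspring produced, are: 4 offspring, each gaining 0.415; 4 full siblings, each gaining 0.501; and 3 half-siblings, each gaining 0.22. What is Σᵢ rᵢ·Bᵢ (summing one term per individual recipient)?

1.997

r to an offspring = 1/2 (one parent–offspring link: r = (1/2)^1 = 1/2).
r to a full sibling = 0.5 (full sibs share both parents — two paths of length 2: r = 2·(1/2)^2 = 1/2).
r to a half-sibling = 0.25 (half-sibs share one parent — one path of length 2: r = (1/2)^2 = 1/4).
Summing one r·B term per recipient: 4·0.5·0.415 + 4·0.5·0.501 + 3·0.25·0.22 = 1.997.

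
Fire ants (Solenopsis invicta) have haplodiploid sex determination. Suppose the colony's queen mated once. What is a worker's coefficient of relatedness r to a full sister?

0.75

Haplodiploid full sisters inherit their father's entire haploid genome identically (contributing 1/2) and on average half of their mother's contribution (1/2 · 1/2 = 1/4); r = 1/2 + 1/4 = 3/4.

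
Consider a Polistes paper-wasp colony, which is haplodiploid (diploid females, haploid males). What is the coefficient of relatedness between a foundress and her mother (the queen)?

One meiotic link between diploid queen and diploid daughter: r = 1/2.

0.5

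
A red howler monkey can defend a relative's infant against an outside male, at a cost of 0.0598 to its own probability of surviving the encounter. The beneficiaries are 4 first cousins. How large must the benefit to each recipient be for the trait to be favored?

r to a first cousin = 1/8 (first cousins share one grandparent pair — two paths of length 4: r = 2·(1/2)^4 = 1/8).
Hamilton's rule with n recipients of equal r: n·r·B > C, so B > C/(n·r) = 0.0598/(4·0.125) = 0.1196.

0.1196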